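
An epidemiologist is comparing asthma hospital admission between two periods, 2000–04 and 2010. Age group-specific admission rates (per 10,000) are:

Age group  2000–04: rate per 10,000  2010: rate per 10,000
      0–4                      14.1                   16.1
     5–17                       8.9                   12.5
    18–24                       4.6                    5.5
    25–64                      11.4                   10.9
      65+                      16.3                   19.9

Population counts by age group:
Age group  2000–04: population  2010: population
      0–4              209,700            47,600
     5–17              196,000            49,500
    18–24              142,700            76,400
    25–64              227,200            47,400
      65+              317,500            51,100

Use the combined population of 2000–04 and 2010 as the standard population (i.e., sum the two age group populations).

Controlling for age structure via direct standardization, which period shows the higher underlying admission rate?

2010

Combined standard total = 1,365,100; weights = 0.1885, 0.1798, 0.1605, 0.2012, 0.2700.
2000–04: 0.1885×14.1 + 0.1798×8.9 + 0.1605×4.6 + 0.2012×11.4 + 0.2700×16.3 = 11.6910 per 10,000.
2010: 0.1885×16.1 + 0.1798×12.5 + 0.1605×5.5 + 0.2012×10.9 + 0.2700×19.9 = 13.7313 per 10,000.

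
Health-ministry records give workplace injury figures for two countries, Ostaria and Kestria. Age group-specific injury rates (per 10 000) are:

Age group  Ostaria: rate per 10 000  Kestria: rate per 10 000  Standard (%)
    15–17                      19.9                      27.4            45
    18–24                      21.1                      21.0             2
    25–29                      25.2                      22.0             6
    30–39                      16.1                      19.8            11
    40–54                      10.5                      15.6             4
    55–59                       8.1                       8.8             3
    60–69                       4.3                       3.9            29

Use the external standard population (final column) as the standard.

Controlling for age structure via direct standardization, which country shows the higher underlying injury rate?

Kestria

Standard weights: 0.45, 0.02, 0.06, 0.11, 0.04, 0.03, 0.29.
Ostaria: 0.4500×19.9 + 0.0200×21.1 + 0.0600×25.2 + 0.1100×16.1 + 0.0400×10.5 + 0.0300×8.1 + 0.2900×4.3 = 14.5700 per 10 000.
Kestria: 0.4500×27.4 + 0.0200×21.0 + 0.0600×22.0 + 0.1100×19.8 + 0.0400×15.6 + 0.0300×8.8 + 0.2900×3.9 = 18.2670 per 10 000.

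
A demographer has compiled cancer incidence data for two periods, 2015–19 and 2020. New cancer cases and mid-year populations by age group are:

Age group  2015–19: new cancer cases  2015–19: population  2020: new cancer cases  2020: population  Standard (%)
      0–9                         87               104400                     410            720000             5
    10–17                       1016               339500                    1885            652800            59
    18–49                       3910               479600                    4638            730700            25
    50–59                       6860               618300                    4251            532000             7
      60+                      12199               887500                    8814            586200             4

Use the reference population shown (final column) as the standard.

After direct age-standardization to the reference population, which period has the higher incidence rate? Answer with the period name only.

2015–19

Age-specific rates per 100000 for 2015–19: 83.33, 299.26, 815.26, 1109.49, 1374.54.
For 2020: 56.94, 288.76, 634.73, 799.06, 1503.58.
Standard weights: 0.05, 0.59, 0.25, 0.07, 0.04.
2015–19: 0.0500×83.33 + 0.5900×299.26 + 0.2500×815.26 + 0.0700×1109.49 + 0.0400×1374.54 = 517.1939 per 100000.
2020: 0.0500×56.94 + 0.5900×288.76 + 0.2500×634.73 + 0.0700×799.06 + 0.0400×1503.58 = 447.9743 per 100000.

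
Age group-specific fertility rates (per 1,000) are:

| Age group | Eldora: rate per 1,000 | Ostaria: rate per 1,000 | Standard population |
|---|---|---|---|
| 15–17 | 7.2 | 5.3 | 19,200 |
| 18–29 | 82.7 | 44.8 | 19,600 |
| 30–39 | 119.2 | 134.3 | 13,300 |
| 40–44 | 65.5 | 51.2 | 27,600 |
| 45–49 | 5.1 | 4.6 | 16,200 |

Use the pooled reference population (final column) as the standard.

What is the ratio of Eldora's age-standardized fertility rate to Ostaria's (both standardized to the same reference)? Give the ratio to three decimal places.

1.231

Standard total = 95,900; weights = 0.2002, 0.2044, 0.1387, 0.2878, 0.1689.
Eldora: 0.2002×7.2 + 0.2044×82.7 + 0.1387×119.2 + 0.2878×65.5 + 0.1689×5.1 = 54.5875 per 1,000.
Ostaria: 0.2002×5.3 + 0.2044×44.8 + 0.1387×134.3 + 0.2878×51.2 + 0.1689×4.6 = 44.3553 per 1,000.
Ratio = 54.5875 ÷ 44.3553 = 1.23069.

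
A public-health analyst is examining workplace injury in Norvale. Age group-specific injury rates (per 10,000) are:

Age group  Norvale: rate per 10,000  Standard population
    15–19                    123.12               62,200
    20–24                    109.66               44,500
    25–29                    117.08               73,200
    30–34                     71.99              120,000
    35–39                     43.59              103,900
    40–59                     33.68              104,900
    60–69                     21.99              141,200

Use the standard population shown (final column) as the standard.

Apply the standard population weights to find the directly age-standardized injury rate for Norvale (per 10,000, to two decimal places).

Standard total = 649,900; weights = 0.0957, 0.0685, 0.1126, 0.1846, 0.1599, 0.1614, 0.2173.
Standardized rate: 0.0957×123.12 + 0.0685×109.66 + 0.1126×117.08 + 0.1846×71.99 + 0.1599×43.59 + 0.1614×33.68 + 0.2173×21.99 = 62.9543 per 10,000.

62.95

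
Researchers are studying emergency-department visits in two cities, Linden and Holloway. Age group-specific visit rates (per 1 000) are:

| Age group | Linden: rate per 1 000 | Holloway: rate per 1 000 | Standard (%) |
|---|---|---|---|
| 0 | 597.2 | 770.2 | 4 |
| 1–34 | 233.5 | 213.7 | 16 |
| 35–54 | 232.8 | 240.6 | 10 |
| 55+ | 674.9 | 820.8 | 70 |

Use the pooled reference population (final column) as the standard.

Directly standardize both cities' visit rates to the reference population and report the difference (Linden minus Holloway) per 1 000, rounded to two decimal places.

Standard weights: 0.04, 0.16, 0.10, 0.70.
Linden: 0.0400×597.2 + 0.1600×233.5 + 0.1000×232.8 + 0.7000×674.9 = 556.9580 per 1 000.
Holloway: 0.0400×770.2 + 0.1600×213.7 + 0.1000×240.6 + 0.7000×820.8 = 663.6200 per 1 000.
Difference = 556.9580 − 663.6200 = -106.6620.

-106.66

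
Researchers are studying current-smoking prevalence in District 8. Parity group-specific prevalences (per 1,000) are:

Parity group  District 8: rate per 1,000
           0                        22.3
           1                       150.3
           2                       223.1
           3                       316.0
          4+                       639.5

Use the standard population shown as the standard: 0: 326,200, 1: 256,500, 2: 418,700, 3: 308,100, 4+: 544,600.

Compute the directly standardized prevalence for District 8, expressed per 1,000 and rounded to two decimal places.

Standard total = 1,854,100; weights = 0.1759, 0.1383, 0.2258, 0.1662, 0.2937.
Standardized rate: 0.1759×22.3 + 0.1383×150.3 + 0.2258×223.1 + 0.1662×316.0 + 0.2937×639.5 = 315.4466 per 1,000.

315.45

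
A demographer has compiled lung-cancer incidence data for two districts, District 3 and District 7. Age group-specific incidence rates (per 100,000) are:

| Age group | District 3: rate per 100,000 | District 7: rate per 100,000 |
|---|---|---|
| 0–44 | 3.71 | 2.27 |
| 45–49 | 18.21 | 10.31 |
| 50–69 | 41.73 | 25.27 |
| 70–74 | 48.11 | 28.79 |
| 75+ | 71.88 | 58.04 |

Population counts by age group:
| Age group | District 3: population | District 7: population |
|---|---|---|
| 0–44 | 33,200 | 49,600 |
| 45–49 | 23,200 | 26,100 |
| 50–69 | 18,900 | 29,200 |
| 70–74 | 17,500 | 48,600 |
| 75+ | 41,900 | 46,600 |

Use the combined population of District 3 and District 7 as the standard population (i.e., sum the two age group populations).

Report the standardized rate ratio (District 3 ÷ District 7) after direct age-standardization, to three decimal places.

1.425

Combined standard total = 334,800; weights = 0.2473, 0.1473, 0.1437, 0.1974, 0.2643.
District 3: 0.2473×3.71 + 0.1473×18.21 + 0.1437×41.73 + 0.1974×48.11 + 0.2643×71.88 = 38.0932 per 100,000.
District 7: 0.2473×2.27 + 0.1473×10.31 + 0.1437×25.27 + 0.1974×28.79 + 0.2643×58.04 = 26.7362 per 100,000.
Ratio = 38.0932 ÷ 26.7362 = 1.42478.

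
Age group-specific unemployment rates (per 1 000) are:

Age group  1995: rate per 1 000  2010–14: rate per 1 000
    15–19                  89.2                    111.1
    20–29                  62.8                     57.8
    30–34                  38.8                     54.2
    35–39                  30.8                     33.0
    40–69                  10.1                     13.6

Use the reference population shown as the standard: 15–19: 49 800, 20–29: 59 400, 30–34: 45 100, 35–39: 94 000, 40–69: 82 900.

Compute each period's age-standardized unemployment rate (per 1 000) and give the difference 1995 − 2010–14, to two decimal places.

-5.99

Standard total = 331 200; weights = 0.1504, 0.1793, 0.1362, 0.2838, 0.2503.
1995: 0.1504×89.2 + 0.1793×62.8 + 0.1362×38.8 + 0.2838×30.8 + 0.2503×10.1 = 41.2284 per 1 000.
2010–14: 0.1504×111.1 + 0.1793×57.8 + 0.1362×54.2 + 0.2838×33.0 + 0.2503×13.6 = 47.2221 per 1 000.
Difference = 41.2284 − 47.2221 = -5.9937.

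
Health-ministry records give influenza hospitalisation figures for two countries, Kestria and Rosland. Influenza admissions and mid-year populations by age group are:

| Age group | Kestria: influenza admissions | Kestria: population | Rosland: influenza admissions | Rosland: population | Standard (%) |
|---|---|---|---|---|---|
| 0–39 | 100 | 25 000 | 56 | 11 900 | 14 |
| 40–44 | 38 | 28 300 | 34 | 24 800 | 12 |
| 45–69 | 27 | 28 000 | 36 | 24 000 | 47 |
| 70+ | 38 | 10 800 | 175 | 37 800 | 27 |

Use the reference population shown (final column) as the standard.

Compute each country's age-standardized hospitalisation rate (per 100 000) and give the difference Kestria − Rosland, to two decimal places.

Age-specific rates per 100 000 for Kestria: 400.00, 134.28, 96.43, 351.85.
For Rosland: 470.59, 137.10, 150.00, 462.96.
Standard weights: 0.14, 0.12, 0.47, 0.27.
Kestria: 0.1400×400.00 + 0.1200×134.28 + 0.4700×96.43 + 0.2700×351.85 = 212.4345 per 100 000.
Rosland: 0.1400×470.59 + 0.1200×137.10 + 0.4700×150.00 + 0.2700×462.96 = 277.8340 per 100 000.
Difference = 212.4345 − 277.8340 = -65.3995.

-65.40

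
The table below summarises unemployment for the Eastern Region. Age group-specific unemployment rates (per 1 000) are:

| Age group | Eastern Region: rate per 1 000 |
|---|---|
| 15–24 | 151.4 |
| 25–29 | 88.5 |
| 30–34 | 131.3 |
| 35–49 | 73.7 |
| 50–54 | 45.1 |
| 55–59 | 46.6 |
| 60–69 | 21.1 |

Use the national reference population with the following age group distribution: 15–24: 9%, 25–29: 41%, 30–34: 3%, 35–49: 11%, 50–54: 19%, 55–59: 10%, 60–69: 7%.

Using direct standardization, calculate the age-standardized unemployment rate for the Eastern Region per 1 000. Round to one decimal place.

Standard weights: 0.09, 0.41, 0.03, 0.11, 0.19, 0.10, 0.07.
Standardized rate: 0.0900×151.4 + 0.4100×88.5 + 0.0300×131.3 + 0.1100×73.7 + 0.1900×45.1 + 0.1000×46.6 + 0.0700×21.1 = 76.6630 per 1 000.

76.7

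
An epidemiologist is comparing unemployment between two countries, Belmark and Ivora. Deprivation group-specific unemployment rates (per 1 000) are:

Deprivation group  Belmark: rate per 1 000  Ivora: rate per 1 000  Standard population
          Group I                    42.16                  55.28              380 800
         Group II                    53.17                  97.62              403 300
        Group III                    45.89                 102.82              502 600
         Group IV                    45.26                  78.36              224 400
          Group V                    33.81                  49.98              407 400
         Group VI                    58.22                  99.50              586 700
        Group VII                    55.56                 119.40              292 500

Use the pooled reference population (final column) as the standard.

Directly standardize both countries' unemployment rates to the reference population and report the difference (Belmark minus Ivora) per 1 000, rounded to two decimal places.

-38.76

Standard total = 2 797 700; weights = 0.1361, 0.1442, 0.1796, 0.0802, 0.1456, 0.2097, 0.1046.
Belmark: 0.1361×42.16 + 0.1442×53.17 + 0.1796×45.89 + 0.0802×45.26 + 0.1456×33.81 + 0.2097×58.22 + 0.1046×55.56 = 48.2188 per 1 000.
Ivora: 0.1361×55.28 + 0.1442×97.62 + 0.1796×102.82 + 0.0802×78.36 + 0.1456×49.98 + 0.2097×99.50 + 0.1046×119.40 = 86.9804 per 1 000.
Difference = 48.2188 − 86.9804 = -38.7616.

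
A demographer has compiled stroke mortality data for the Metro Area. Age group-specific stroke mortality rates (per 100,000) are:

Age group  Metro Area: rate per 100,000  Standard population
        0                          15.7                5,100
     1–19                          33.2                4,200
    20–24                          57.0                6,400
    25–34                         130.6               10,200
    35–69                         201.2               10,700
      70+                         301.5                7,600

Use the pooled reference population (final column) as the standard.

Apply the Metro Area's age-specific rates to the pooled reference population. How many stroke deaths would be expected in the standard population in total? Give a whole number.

Expected stroke deaths = Σ (standard pop × age-specific rate ÷ 100,000)
= 5,100×15.7/100,000 + 4,200×33.2/100,000 + 6,400×57.0/100,000 + 10,200×130.6/100,000 + 10,700×201.2/100,000 + 7,600×301.5/100,000
= 0.80 + 1.39 + 3.65 + 13.32 + 21.53 + 22.91 = 63.61.

64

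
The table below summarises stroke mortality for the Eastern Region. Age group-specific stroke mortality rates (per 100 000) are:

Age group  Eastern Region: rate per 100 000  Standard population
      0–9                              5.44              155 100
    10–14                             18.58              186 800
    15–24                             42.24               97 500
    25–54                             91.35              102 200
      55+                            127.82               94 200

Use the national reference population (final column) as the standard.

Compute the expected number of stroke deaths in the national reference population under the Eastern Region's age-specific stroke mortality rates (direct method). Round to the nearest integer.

Expected stroke deaths = Σ (standard pop × age-specific rate ÷ 100 000)
= 155 100×5.44/100 000 + 186 800×18.58/100 000 + 97 500×42.24/100 000 + 102 200×91.35/100 000 + 94 200×127.82/100 000
= 8.44 + 34.71 + 41.18 + 93.36 + 120.41 = 298.10.

298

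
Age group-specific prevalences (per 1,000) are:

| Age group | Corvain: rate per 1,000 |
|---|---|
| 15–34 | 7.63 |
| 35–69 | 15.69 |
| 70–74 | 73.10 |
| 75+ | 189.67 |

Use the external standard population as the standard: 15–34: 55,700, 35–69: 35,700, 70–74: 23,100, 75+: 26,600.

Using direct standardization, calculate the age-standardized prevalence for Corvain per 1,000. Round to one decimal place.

54.7

Standard total = 141,100; weights = 0.3948, 0.2530, 0.1637, 0.1885.
Standardized rate: 0.3948×7.63 + 0.2530×15.69 + 0.1637×73.10 + 0.1885×189.67 = 54.7056 per 1,000.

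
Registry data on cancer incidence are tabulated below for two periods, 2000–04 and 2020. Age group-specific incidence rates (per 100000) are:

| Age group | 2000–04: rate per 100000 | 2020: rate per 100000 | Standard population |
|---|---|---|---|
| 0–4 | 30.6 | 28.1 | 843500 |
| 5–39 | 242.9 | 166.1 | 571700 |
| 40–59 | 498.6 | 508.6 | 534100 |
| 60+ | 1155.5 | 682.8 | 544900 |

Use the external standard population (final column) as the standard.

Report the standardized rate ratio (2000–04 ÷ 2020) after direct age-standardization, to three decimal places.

1.391

Standard total = 2494200; weights = 0.3382, 0.2292, 0.2141, 0.2185.
2000–04: 0.3382×30.6 + 0.2292×242.9 + 0.2141×498.6 + 0.2185×1155.5 = 425.2310 per 100000.
2020: 0.3382×28.1 + 0.2292×166.1 + 0.2141×508.6 + 0.2185×682.8 = 305.6542 per 100000.
Ratio = 425.2310 ÷ 305.6542 = 1.39122.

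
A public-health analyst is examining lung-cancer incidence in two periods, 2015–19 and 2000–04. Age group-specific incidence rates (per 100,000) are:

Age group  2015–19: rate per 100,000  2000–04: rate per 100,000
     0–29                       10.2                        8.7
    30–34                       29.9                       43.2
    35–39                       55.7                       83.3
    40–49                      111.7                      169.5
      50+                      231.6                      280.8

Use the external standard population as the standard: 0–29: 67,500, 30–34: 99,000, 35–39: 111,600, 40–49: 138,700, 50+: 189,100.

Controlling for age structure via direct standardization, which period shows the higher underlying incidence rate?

2000–04

Standard total = 605,900; weights = 0.1114, 0.1634, 0.1842, 0.2289, 0.3121.
2015–19: 0.1114×10.2 + 0.1634×29.9 + 0.1842×55.7 + 0.2289×111.7 + 0.3121×231.6 = 114.1328 per 100,000.
2000–04: 0.1114×8.7 + 0.1634×43.2 + 0.1842×83.3 + 0.2289×169.5 + 0.3121×280.8 = 149.8090 per 100,000.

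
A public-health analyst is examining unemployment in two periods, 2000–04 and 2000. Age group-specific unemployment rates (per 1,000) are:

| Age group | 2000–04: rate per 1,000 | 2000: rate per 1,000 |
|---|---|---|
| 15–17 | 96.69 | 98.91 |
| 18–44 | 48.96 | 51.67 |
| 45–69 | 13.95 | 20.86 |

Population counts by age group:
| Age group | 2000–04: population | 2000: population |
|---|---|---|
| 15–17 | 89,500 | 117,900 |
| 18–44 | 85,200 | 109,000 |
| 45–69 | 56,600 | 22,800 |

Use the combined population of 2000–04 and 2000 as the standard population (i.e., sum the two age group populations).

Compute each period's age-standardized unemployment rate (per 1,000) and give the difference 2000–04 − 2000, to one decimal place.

Combined standard total = 481,000; weights = 0.4312, 0.4037, 0.1651.
2000–04: 0.4312×96.69 + 0.4037×48.96 + 0.1651×13.95 = 63.7613 per 1,000.
2000: 0.4312×98.91 + 0.4037×51.67 + 0.1651×20.86 = 66.9533 per 1,000.
Difference = 63.7613 − 66.9533 = -3.1920.

-3.2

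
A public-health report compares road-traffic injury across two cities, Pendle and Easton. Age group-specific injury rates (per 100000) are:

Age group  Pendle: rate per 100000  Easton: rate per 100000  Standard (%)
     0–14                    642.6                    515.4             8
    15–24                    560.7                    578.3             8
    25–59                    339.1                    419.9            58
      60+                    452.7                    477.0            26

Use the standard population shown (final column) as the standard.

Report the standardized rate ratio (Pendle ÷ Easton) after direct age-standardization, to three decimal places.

0.902

Standard weights: 0.08, 0.08, 0.58, 0.26.
Pendle: 0.0800×642.6 + 0.0800×560.7 + 0.5800×339.1 + 0.2600×452.7 = 410.6440 per 100000.
Easton: 0.0800×515.4 + 0.0800×578.3 + 0.5800×419.9 + 0.2600×477.0 = 455.0580 per 100000.
Ratio = 410.6440 ÷ 455.0580 = 0.90240.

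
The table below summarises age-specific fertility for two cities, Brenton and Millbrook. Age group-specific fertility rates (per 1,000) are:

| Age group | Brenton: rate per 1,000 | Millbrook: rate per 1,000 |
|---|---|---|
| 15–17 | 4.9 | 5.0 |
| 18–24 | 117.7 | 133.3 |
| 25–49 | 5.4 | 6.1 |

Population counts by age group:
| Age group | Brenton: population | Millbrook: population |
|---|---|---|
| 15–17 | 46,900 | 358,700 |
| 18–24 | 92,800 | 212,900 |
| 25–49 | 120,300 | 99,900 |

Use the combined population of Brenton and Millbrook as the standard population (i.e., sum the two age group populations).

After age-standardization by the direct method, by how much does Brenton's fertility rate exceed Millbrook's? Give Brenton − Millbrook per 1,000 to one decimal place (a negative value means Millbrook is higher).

Combined standard total = 931,500; weights = 0.4354, 0.3282, 0.2364.
Brenton: 0.4354×4.9 + 0.3282×117.7 + 0.2364×5.4 = 42.0369 per 1,000.
Millbrook: 0.4354×5.0 + 0.3282×133.3 + 0.2364×6.1 = 47.3656 per 1,000.
Difference = 42.0369 − 47.3656 = -5.3286.

-5.3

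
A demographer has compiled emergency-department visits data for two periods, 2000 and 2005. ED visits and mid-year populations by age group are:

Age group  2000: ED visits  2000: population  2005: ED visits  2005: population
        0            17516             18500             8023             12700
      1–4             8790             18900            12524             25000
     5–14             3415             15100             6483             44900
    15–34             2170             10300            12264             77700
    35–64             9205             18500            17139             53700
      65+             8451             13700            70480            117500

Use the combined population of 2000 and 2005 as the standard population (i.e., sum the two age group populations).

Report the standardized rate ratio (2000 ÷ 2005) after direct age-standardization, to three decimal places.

Age-specific rates per 1000 for 2000: 946.811, 465.079, 226.159, 210.680, 497.568, 616.861.
For 2005: 631.732, 500.960, 144.388, 157.838, 319.162, 599.830.
Combined standard total = 426500; weights = 0.0732, 0.1029, 0.1407, 0.2063, 0.1693, 0.3076.
2000: 0.0732×946.811 + 0.1029×465.079 + 0.1407×226.159 + 0.2063×210.680 + 0.1693×497.568 + 0.3076×616.861 = 466.4089 per 1000.
2005: 0.0732×631.732 + 0.1029×500.960 + 0.1407×144.388 + 0.2063×157.838 + 0.1693×319.162 + 0.3076×599.830 = 389.2060 per 1000.
Ratio = 466.4089 ÷ 389.2060 = 1.19836.

1.198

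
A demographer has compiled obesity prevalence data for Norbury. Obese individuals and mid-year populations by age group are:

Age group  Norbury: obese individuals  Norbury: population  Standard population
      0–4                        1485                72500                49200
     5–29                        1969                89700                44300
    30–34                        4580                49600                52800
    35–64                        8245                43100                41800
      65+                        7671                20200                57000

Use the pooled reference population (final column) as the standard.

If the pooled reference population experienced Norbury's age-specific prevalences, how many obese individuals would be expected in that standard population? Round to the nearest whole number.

Age-specific rates per 1000 for Norbury: 20.483, 21.951, 92.339, 191.299, 379.752.
Expected obese individuals = Σ (standard pop × age-specific rate ÷ 1000)
= 49200×20.483/1000 + 44300×21.951/1000 + 52800×92.339/1000 + 41800×191.299/1000 + 57000×379.752/1000
= 1007.75 + 972.43 + 4875.48 + 7996.31 + 21645.89 = 36497.86.

36498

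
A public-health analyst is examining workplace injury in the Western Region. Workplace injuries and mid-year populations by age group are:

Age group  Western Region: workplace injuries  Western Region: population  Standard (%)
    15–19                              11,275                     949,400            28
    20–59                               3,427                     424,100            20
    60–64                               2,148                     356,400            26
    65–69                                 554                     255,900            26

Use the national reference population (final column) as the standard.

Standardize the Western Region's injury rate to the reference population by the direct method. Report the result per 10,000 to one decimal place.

Age-specific rates per 10,000 for the Western Region: 118.76, 80.81, 60.27, 21.65.
Standard weights: 0.28, 0.20, 0.26, 0.26.
Standardized rate: 0.2800×118.76 + 0.2000×80.81 + 0.2600×60.27 + 0.2600×21.65 = 70.7127 per 10,000.

70.7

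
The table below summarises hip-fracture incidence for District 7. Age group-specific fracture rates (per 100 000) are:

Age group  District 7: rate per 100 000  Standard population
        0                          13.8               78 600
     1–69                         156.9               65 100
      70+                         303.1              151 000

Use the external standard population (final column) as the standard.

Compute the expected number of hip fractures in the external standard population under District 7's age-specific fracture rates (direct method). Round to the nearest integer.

Expected hip fractures = Σ (standard pop × age-specific rate ÷ 100 000)
= 78 600×13.8/100 000 + 65 100×156.9/100 000 + 151 000×303.1/100 000
= 10.85 + 102.14 + 457.68 = 570.67.

571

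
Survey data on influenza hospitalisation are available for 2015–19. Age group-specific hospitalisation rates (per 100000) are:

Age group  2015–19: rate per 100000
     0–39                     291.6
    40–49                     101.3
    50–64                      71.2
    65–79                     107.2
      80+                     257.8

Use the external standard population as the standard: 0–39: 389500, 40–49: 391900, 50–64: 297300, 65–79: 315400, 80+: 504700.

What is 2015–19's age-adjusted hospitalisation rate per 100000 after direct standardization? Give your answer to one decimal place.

Standard total = 1898800; weights = 0.2051, 0.2064, 0.1566, 0.1661, 0.2658.
Standardized rate: 0.2051×291.6 + 0.2064×101.3 + 0.1566×71.2 + 0.1661×107.2 + 0.2658×257.8 = 178.2010 per 100000.

178.2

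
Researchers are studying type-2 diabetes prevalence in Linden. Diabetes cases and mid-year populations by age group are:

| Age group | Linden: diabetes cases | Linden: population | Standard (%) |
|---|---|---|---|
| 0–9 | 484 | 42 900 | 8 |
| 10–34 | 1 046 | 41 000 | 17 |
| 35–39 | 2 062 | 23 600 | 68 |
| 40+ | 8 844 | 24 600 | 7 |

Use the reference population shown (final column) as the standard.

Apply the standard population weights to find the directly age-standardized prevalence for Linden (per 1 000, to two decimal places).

Age-specific rates per 1 000 for Linden: 11.282, 25.512, 87.373, 359.512.
Standard weights: 0.08, 0.17, 0.68, 0.07.
Standardized rate: 0.0800×11.282 + 0.1700×25.512 + 0.6800×87.373 + 0.0700×359.512 = 89.8191 per 1 000.

89.82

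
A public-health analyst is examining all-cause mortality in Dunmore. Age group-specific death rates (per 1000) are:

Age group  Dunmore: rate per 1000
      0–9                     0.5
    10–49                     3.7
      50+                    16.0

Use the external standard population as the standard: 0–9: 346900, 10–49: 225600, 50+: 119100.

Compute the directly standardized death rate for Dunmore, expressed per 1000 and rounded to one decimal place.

4.2

Standard total = 691600; weights = 0.5016, 0.3262, 0.1722.
Standardized rate: 0.5016×0.5 + 0.3262×3.7 + 0.1722×16.0 = 4.2131 per 1000.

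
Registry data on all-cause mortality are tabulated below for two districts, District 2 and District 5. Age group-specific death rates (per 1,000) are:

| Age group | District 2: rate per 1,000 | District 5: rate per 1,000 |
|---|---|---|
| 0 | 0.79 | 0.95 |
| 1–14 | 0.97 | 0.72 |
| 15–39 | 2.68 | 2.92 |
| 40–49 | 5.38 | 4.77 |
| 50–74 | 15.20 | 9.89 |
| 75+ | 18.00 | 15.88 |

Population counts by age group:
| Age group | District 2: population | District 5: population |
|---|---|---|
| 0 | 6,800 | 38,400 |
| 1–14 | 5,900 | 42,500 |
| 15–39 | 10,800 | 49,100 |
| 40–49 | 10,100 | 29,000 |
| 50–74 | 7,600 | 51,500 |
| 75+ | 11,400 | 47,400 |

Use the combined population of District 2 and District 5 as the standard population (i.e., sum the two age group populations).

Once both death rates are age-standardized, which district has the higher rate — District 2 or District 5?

District 2

Combined standard total = 310,500; weights = 0.1456, 0.1559, 0.1929, 0.1259, 0.1903, 0.1894.
District 2: 0.1456×0.79 + 0.1559×0.97 + 0.1929×2.68 + 0.1259×5.38 + 0.1903×15.20 + 0.1894×18.00 = 7.7625 per 1,000.
District 5: 0.1456×0.95 + 0.1559×0.72 + 0.1929×2.92 + 0.1259×4.77 + 0.1903×9.89 + 0.1894×15.88 = 6.3042 per 1,000.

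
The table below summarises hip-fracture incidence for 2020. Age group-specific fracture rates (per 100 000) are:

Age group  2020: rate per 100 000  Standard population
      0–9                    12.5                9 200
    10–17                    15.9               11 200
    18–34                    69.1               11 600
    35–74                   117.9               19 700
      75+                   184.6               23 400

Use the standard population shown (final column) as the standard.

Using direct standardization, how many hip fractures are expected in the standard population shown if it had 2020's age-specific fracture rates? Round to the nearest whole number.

77

Expected hip fractures = Σ (standard pop × age-specific rate ÷ 100 000)
= 9 200×12.5/100 000 + 11 200×15.9/100 000 + 11 600×69.1/100 000 + 19 700×117.9/100 000 + 23 400×184.6/100 000
= 1.15 + 1.78 + 8.02 + 23.23 + 43.20 = 77.37.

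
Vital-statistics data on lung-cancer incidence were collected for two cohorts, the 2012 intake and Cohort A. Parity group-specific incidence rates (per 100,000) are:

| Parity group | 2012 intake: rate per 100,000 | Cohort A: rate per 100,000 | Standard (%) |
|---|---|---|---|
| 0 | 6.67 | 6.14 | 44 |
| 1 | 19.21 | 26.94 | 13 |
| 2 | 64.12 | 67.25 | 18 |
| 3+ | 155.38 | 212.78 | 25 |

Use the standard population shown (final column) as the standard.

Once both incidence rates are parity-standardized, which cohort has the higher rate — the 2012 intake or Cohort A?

Cohort A

Standard weights: 0.44, 0.13, 0.18, 0.25.
The 2012 intake: 0.4400×6.67 + 0.1300×19.21 + 0.1800×64.12 + 0.2500×155.38 = 55.8187 per 100,000.
Cohort A: 0.4400×6.14 + 0.1300×26.94 + 0.1800×67.25 + 0.2500×212.78 = 71.5038 per 100,000.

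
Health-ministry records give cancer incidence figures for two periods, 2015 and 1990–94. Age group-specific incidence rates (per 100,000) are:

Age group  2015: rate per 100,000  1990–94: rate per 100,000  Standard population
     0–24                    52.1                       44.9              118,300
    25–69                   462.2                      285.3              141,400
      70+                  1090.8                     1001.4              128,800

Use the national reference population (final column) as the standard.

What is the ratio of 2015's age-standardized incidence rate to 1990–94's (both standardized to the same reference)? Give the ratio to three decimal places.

1.214

Standard total = 388,500; weights = 0.3045, 0.3640, 0.3315.
2015: 0.3045×52.1 + 0.3640×462.2 + 0.3315×1090.8 = 545.7234 per 100,000.
1990–94: 0.3045×44.9 + 0.3640×285.3 + 0.3315×1001.4 = 449.5068 per 100,000.
Ratio = 545.7234 ÷ 449.5068 = 1.21405.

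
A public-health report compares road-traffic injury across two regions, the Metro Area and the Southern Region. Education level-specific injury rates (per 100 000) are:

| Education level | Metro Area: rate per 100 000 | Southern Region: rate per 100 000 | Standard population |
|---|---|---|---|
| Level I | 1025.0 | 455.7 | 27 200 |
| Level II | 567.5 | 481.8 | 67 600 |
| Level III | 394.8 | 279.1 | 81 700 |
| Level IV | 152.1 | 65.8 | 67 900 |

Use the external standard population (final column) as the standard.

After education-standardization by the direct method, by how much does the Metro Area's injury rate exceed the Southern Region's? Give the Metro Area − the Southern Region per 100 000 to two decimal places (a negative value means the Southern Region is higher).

Standard total = 244 400; weights = 0.1113, 0.2766, 0.3343, 0.2778.
The Metro Area: 0.1113×1025.0 + 0.2766×567.5 + 0.3343×394.8 + 0.2778×152.1 = 445.2772 per 100 000.
The Southern Region: 0.1113×455.7 + 0.2766×481.8 + 0.3343×279.1 + 0.2778×65.8 = 295.5606 per 100 000.
Difference = 445.2772 − 295.5606 = 149.7166.

149.72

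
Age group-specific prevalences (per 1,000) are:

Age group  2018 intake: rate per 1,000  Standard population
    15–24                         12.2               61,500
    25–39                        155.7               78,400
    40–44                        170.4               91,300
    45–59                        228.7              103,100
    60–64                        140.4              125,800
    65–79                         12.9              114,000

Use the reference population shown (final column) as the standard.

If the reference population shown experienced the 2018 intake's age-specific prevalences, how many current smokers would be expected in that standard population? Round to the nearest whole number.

71227

Expected current smokers = Σ (standard pop × age-specific rate ÷ 1,000)
= 61,500×12.2/1,000 + 78,400×155.7/1,000 + 91,300×170.4/1,000 + 103,100×228.7/1,000 + 125,800×140.4/1,000 + 114,000×12.9/1,000
= 750.30 + 12206.88 + 15557.52 + 23578.97 + 17662.32 + 1470.60 = 71226.59.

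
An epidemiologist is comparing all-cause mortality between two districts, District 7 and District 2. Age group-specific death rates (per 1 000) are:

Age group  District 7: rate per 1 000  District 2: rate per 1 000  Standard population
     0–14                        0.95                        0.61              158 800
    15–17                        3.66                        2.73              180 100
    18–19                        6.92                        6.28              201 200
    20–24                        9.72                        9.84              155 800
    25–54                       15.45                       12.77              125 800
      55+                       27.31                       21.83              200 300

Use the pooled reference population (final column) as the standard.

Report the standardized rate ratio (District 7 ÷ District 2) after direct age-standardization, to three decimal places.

Standard total = 1 022 000; weights = 0.1554, 0.1762, 0.1969, 0.1524, 0.1231, 0.1960.
District 7: 0.1554×0.95 + 0.1762×3.66 + 0.1969×6.92 + 0.1524×9.72 + 0.1231×15.45 + 0.1960×27.31 = 10.8909 per 1 000.
District 2: 0.1554×0.61 + 0.1762×2.73 + 0.1969×6.28 + 0.1524×9.84 + 0.1231×12.77 + 0.1960×21.83 = 9.1626 per 1 000.
Ratio = 10.8909 ÷ 9.1626 = 1.18863.

1.189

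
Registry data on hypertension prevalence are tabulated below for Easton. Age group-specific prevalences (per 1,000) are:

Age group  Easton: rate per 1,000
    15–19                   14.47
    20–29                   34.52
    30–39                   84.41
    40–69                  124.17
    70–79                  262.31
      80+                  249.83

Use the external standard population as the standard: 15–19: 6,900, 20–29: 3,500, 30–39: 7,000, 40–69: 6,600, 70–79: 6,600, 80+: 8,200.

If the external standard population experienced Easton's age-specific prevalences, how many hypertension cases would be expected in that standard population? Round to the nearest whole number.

Expected hypertension cases = Σ (standard pop × age-specific rate ÷ 1,000)
= 6,900×14.47/1,000 + 3,500×34.52/1,000 + 7,000×84.41/1,000 + 6,600×124.17/1,000 + 6,600×262.31/1,000 + 8,200×249.83/1,000
= 99.84 + 120.82 + 590.87 + 819.52 + 1731.25 + 2048.61 = 5410.91.

5411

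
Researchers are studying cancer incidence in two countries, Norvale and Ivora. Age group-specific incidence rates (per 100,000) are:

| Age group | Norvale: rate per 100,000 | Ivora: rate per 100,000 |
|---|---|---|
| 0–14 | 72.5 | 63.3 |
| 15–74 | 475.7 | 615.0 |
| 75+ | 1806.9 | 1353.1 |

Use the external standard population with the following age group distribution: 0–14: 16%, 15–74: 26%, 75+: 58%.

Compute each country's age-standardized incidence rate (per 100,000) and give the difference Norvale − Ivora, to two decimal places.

228.46

Standard weights: 0.16, 0.26, 0.58.
Norvale: 0.1600×72.5 + 0.2600×475.7 + 0.5800×1806.9 = 1183.2840 per 100,000.
Ivora: 0.1600×63.3 + 0.2600×615.0 + 0.5800×1353.1 = 954.8260 per 100,000.
Difference = 1183.2840 − 954.8260 = 228.4580.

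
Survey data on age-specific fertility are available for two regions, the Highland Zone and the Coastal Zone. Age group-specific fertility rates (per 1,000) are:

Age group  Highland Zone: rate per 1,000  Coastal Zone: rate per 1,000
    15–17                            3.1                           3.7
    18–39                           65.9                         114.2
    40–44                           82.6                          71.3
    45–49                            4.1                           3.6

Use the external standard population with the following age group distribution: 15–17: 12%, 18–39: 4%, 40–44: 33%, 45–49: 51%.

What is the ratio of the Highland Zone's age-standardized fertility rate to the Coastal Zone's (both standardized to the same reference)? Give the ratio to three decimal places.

Standard weights: 0.12, 0.04, 0.33, 0.51.
The Highland Zone: 0.1200×3.1 + 0.0400×65.9 + 0.3300×82.6 + 0.5100×4.1 = 32.3570 per 1,000.
The Coastal Zone: 0.1200×3.7 + 0.0400×114.2 + 0.3300×71.3 + 0.5100×3.6 = 30.3770 per 1,000.
Ratio = 32.3570 ÷ 30.3770 = 1.06518.

1.065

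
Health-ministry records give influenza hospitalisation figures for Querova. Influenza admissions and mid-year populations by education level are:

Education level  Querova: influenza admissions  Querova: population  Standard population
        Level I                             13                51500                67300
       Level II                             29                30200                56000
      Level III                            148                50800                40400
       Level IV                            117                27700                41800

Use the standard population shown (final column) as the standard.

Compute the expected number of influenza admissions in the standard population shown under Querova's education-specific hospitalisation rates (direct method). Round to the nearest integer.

Education-specific rates per 100000 for Querova: 25.24, 96.03, 291.34, 422.38.
Expected influenza admissions = Σ (standard pop × education-specific rate ÷ 100000)
= 67300×25.24/100000 + 56000×96.03/100000 + 40400×291.34/100000 + 41800×422.38/100000
= 16.99 + 53.77 + 117.70 + 176.56 = 365.02.

365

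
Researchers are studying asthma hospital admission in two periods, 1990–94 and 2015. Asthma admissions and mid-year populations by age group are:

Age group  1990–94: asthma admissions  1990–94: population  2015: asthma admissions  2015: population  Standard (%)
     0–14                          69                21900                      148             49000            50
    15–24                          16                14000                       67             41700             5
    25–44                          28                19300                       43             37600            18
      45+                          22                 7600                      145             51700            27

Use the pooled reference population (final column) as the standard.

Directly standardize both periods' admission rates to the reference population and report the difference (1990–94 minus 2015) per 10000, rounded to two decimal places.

1.22

Age-specific rates per 10000 for 1990–94: 31.51, 11.43, 14.51, 28.95.
For 2015: 30.20, 16.07, 11.44, 28.05.
Standard weights: 0.50, 0.05, 0.18, 0.27.
1990–94: 0.5000×31.51 + 0.0500×11.43 + 0.1800×14.51 + 0.2700×28.95 = 26.7520 per 10000.
2015: 0.5000×30.20 + 0.0500×16.07 + 0.1800×11.44 + 0.2700×28.05 = 25.5364 per 10000.
Difference = 26.7520 − 25.5364 = 1.2156.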